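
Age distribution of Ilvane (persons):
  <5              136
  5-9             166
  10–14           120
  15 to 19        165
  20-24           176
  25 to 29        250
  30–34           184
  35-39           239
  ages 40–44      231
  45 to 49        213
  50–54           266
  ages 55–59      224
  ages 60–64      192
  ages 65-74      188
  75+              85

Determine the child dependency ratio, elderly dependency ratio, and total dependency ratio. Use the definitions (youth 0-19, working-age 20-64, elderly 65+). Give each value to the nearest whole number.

Youth dependency ratio: 30
Old-age dependency ratio: 14
Total dependency ratio: 44

0–19: 136 + 166 + 120 + 165 = 587
20–64: 176 + 250 + 184 + 239 + 231 + 213 + 266 + 224 + 192 = 1,975
65+: 188 + 85 = 273
Youth dependency ratio = 587 / 1,975 × 100 = 30
Old-age dependency ratio = 273 / 1,975 × 100 = 14
Total dependency ratio = (587 + 273) / 1,975 × 100 = 860 / 1,975 × 100 = 44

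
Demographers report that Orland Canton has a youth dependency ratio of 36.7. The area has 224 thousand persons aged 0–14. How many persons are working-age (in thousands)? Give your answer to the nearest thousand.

Youth dependency ratio = youth / working-age × 100
36.7 = 224 / W × 100
⇒ 610

Working-age: 610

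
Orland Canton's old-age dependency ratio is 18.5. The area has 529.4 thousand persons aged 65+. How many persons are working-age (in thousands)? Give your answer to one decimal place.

Working-age: 2,861.6

Old-age dependency ratio = elderly / working-age × 100
18.5 = 529.4 / W × 100
⇒ 2,861.6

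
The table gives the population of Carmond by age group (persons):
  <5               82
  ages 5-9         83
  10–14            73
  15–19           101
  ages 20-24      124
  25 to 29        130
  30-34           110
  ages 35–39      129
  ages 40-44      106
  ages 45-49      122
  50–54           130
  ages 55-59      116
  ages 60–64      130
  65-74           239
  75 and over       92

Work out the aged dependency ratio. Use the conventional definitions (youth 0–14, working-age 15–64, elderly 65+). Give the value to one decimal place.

Old-age dependency ratio: 27.6

0–14: 82 + 83 + 73 = 238
15–64: 101 + 124 + 130 + 110 + 129 + 106 + 122 + 130 + 116 + 130 = 1198
65+: 239 + 92 = 331
Old-age dependency ratio = 331 / 1198 × 100 = 27.6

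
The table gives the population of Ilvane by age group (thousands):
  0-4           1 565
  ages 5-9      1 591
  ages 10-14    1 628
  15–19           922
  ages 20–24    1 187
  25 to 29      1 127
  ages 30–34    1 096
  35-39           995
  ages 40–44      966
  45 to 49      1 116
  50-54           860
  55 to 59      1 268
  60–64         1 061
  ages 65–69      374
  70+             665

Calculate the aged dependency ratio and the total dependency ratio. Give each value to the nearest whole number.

Old-age dependency ratio: 10
Total dependency ratio: 55

0–14: 1 565 + 1 591 + 1 628 = 4 784
15–64: 922 + 1 187 + 1 127 + 1 096 + 995 + 966 + 1 116 + 860 + 1 268 + 1 061 = 10 598
65+: 374 + 665 = 1 039
Old-age dependency ratio = 1 039 / 10 598 × 100 = 10
Total dependency ratio = (4 784 + 1 039) / 10 598 × 100 = 5 823 / 10 598 × 100 = 55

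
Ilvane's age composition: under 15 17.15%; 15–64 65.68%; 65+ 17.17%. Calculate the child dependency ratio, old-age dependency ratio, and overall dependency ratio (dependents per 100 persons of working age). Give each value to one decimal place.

Youth dependency ratio = 17.15 / 65.68 × 100 = 26.1
Old-age dependency ratio = 17.17 / 65.68 × 100 = 26.1
Total dependency ratio = (17.15 + 17.17) / 65.68 × 100 = 34.32 / 65.68 × 100 = 52.3

Youth dependency ratio: 26.1
Old-age dependency ratio: 26.1
Total dependency ratio: 52.3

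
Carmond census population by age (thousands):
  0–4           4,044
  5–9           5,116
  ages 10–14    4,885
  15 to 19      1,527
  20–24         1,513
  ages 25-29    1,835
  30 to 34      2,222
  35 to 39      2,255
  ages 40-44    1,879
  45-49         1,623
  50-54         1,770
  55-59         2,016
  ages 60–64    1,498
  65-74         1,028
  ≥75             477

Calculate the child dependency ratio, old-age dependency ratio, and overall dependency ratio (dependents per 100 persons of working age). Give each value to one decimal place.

Youth dependency ratio: 77.4
Old-age dependency ratio: 8.3
Total dependency ratio: 85.7

0–14: 4,044 + 5,116 + 4,885 = 14,045
15–64: 1,527 + 1,513 + 1,835 + 2,222 + 2,255 + 1,879 + 1,623 + 1,770 + 2,016 + 1,498 = 18,138
65+: 1,028 + 477 = 1,505
Youth dependency ratio = 14,045 / 18,138 × 100 = 77.4
Old-age dependency ratio = 1,505 / 18,138 × 100 = 8.3
Total dependency ratio = (14,045 + 1,505) / 18,138 × 100 = 15,550 / 18,138 × 100 = 85.7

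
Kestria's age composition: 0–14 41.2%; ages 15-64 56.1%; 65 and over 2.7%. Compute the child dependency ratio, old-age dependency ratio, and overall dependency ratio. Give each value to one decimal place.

Youth dependency ratio: 73.4
Old-age dependency ratio: 4.8
Total dependency ratio: 78.3

Youth dependency ratio = 41.2 / 56.1 × 100 = 73.4
Old-age dependency ratio = 2.7 / 56.1 × 100 = 4.8
Total dependency ratio = (41.2 + 2.7) / 56.1 × 100 = 43.9 / 56.1 × 100 = 78.3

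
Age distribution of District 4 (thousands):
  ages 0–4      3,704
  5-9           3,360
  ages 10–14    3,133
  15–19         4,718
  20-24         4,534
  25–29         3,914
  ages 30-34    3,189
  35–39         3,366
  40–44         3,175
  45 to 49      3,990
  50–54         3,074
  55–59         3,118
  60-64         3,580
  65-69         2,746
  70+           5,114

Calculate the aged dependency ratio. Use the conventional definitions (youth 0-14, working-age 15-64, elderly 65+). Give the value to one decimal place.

Old-age dependency ratio: 21.4

0–14: 3,704 + 3,360 + 3,133 = 10,197
15–64: 4,718 + 4,534 + 3,914 + 3,189 + 3,366 + 3,175 + 3,990 + 3,074 + 3,118 + 3,580 = 36,658
65+: 2,746 + 5,114 = 7,860
Old-age dependency ratio = 7,860 / 36,658 × 100 = 21.4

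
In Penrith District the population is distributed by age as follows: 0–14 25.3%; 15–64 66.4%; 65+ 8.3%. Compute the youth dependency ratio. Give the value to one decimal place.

Youth dependency ratio = 25.3 / 66.4 × 100 = 38.1

Youth dependency ratio: 38.1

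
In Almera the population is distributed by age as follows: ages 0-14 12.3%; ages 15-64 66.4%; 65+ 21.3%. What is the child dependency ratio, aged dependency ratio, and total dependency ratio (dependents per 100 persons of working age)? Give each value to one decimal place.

Youth dependency ratio = 12.3 / 66.4 × 100 = 18.5
Old-age dependency ratio = 21.3 / 66.4 × 100 = 32.1
Total dependency ratio = (12.3 + 21.3) / 66.4 × 100 = 33.6 / 66.4 × 100 = 50.6

Youth dependency ratio: 18.5
Old-age dependency ratio: 32.1
Total dependency ratio: 50.6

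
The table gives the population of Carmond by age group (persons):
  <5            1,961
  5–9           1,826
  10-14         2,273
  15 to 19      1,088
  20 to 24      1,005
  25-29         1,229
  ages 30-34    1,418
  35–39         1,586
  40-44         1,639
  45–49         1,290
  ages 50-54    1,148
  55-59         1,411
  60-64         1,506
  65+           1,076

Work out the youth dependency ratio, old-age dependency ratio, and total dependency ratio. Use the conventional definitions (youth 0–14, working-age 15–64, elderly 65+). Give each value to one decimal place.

0–14: 1,961 + 1,826 + 2,273 = 6,060
15–64: 1,088 + 1,005 + 1,229 + 1,418 + 1,586 + 1,639 + 1,290 + 1,148 + 1,411 + 1,506 = 13,320
65+: 1,076
Youth dependency ratio = 6,060 / 13,320 × 100 = 45.5
Old-age dependency ratio = 1,076 / 13,320 × 100 = 8.1
Total dependency ratio = (6,060 + 1,076) / 13,320 × 100 = 7,136 / 13,320 × 100 = 53.6

Youth dependency ratio: 45.5
Old-age dependency ratio: 8.1
Total dependency ratio: 53.6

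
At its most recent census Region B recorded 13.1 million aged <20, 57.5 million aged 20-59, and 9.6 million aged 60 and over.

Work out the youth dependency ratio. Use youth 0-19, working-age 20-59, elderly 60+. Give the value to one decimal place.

Youth dependency ratio = 13.1 / 57.5 × 100 = 22.8

Youth dependency ratio: 22.8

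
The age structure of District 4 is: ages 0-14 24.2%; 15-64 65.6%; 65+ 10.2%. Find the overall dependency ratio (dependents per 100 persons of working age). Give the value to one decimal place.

Total dependency ratio = (24.2 + 10.2) / 65.6 × 100 = 34.4 / 65.6 × 100 = 52.4

Total dependency ratio: 52.4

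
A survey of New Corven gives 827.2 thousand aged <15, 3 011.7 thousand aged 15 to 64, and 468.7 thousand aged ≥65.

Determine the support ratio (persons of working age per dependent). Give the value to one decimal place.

Support ratio: 2.3

Support ratio = 3 011.7 / (827.2 + 468.7) = 3 011.7 / 1 295.9 = 2.3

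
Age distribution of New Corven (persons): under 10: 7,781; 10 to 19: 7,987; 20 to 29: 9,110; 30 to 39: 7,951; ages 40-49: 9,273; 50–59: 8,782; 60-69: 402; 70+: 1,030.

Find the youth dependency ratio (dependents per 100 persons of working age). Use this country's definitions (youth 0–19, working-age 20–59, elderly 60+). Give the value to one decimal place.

0–19: 7,781 + 7,987 = 15,768
20–59: 9,110 + 7,951 + 9,273 + 8,782 = 35,116
60+: 402 + 1,030 = 1,432
Youth dependency ratio = 15,768 / 35,116 × 100 = 44.9

Youth dependency ratio: 44.9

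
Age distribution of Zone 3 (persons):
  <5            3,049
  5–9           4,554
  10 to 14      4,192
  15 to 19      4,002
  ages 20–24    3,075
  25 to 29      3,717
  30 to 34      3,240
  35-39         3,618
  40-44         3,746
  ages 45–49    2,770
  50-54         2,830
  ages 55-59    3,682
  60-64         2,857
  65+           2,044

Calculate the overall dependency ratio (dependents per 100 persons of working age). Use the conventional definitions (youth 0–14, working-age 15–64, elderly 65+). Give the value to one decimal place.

0–14: 3,049 + 4,554 + 4,192 = 11,795
15–64: 4,002 + 3,075 + 3,717 + 3,240 + 3,618 + 3,746 + 2,770 + 2,830 + 3,682 + 2,857 = 33,537
65+: 2,044
Total dependency ratio = (11,795 + 2,044) / 33,537 × 100 = 13,839 / 33,537 × 100 = 41.3

Total dependency ratio: 41.3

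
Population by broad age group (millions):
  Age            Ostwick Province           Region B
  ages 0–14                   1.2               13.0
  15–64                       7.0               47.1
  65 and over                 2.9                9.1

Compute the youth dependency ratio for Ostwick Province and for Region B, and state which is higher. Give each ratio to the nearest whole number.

Ostwick Province: 17
Region B: 28
Higher: Region B

Ostwick Province: 1.2 / 7.0 × 100 = 17
Region B: 13.0 / 47.1 × 100 = 28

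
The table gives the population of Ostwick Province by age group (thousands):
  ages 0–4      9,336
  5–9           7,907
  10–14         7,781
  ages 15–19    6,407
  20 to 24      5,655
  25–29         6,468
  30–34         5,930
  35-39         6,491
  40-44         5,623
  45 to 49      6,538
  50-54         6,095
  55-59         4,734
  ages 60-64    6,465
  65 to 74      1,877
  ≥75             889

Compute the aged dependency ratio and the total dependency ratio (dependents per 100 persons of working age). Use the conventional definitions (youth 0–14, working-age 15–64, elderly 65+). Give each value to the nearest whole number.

Old-age dependency ratio: 5
Total dependency ratio: 46

0–14: 9,336 + 7,907 + 7,781 = 25,024
15–64: 6,407 + 5,655 + 6,468 + 5,930 + 6,491 + 5,623 + 6,538 + 6,095 + 4,734 + 6,465 = 60,406
65+: 1,877 + 889 = 2,766
Old-age dependency ratio = 2,766 / 60,406 × 100 = 5
Total dependency ratio = (25,024 + 2,766) / 60,406 × 100 = 27,790 / 60,406 × 100 = 46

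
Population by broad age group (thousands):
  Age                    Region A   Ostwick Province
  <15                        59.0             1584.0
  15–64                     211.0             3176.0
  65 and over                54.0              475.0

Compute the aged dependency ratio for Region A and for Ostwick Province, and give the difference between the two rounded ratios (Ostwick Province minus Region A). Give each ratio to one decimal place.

Region A: 54.0 / 211.0 × 100 = 25.6
Ostwick Province: 475.0 / 3176.0 × 100 = 15.0

Region A: 25.6
Ostwick Province: 15.0
Difference: -10.6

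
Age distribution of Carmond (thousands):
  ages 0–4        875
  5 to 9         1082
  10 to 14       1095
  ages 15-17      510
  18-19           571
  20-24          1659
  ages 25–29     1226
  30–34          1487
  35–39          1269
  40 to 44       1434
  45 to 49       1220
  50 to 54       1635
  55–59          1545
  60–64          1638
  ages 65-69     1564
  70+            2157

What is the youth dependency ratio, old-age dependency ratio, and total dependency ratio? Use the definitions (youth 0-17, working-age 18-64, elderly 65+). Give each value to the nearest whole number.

Youth dependency ratio: 26
Old-age dependency ratio: 27
Total dependency ratio: 53

0–17: 875 + 1082 + 1095 + 510 = 3562
18–64: 571 + 1659 + 1226 + 1487 + 1269 + 1434 + 1220 + 1635 + 1545 + 1638 = 13684
65+: 1564 + 2157 = 3721
Youth dependency ratio = 3562 / 13684 × 100 = 26
Old-age dependency ratio = 3721 / 13684 × 100 = 27
Total dependency ratio = (3562 + 3721) / 13684 × 100 = 7283 / 13684 × 100 = 53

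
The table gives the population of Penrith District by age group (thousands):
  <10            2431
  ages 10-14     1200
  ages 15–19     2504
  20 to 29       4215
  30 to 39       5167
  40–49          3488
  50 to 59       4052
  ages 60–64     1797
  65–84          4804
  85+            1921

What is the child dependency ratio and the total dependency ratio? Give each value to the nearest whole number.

0–14: 2431 + 1200 = 3631
15–64: 2504 + 4215 + 5167 + 3488 + 4052 + 1797 = 21223
65+: 4804 + 1921 = 6725
Youth dependency ratio = 3631 / 21223 × 100 = 17
Total dependency ratio = (3631 + 6725) / 21223 × 100 = 10356 / 21223 × 100 = 49

Youth dependency ratio: 17
Total dependency ratio: 49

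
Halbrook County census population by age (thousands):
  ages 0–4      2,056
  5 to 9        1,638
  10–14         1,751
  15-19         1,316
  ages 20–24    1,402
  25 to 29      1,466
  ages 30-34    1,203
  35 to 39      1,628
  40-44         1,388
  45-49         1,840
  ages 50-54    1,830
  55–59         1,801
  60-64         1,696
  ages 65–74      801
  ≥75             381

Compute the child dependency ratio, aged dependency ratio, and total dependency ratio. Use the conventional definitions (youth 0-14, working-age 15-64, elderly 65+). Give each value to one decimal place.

Youth dependency ratio: 35.0
Old-age dependency ratio: 7.6
Total dependency ratio: 42.6

0–14: 2,056 + 1,638 + 1,751 = 5,445
15–64: 1,316 + 1,402 + 1,466 + 1,203 + 1,628 + 1,388 + 1,840 + 1,830 + 1,801 + 1,696 = 15,570
65+: 801 + 381 = 1,182
Youth dependency ratio = 5,445 / 15,570 × 100 = 35.0
Old-age dependency ratio = 1,182 / 15,570 × 100 = 7.6
Total dependency ratio = (5,445 + 1,182) / 15,570 × 100 = 6,627 / 15,570 × 100 = 42.6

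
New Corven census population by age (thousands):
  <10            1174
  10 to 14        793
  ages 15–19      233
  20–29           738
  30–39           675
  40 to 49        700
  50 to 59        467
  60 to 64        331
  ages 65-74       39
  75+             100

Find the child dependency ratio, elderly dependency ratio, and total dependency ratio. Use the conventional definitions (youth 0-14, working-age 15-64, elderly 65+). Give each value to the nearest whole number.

0–14: 1174 + 793 = 1967
15–64: 233 + 738 + 675 + 700 + 467 + 331 = 3144
65+: 39 + 100 = 139
Youth dependency ratio = 1967 / 3144 × 100 = 63
Old-age dependency ratio = 139 / 3144 × 100 = 4
Total dependency ratio = (1967 + 139) / 3144 × 100 = 2106 / 3144 × 100 = 67

Youth dependency ratio: 63
Old-age dependency ratio: 4
Total dependency ratio: 67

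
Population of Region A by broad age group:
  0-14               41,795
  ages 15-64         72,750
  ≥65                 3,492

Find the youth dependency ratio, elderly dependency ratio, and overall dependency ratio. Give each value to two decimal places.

Youth dependency ratio: 57.45
Old-age dependency ratio: 4.80
Total dependency ratio: 62.25

Youth dependency ratio = 41,795 / 72,750 × 100 = 57.45
Old-age dependency ratio = 3,492 / 72,750 × 100 = 4.80
Total dependency ratio = (41,795 + 3,492) / 72,750 × 100 = 45,287 / 72,750 × 100 = 62.25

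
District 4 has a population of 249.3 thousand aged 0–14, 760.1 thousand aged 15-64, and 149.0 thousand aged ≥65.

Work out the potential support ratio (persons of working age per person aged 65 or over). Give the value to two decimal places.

Potential support ratio = 760.1 / 149.0 = 5.10

Potential support ratio: 5.10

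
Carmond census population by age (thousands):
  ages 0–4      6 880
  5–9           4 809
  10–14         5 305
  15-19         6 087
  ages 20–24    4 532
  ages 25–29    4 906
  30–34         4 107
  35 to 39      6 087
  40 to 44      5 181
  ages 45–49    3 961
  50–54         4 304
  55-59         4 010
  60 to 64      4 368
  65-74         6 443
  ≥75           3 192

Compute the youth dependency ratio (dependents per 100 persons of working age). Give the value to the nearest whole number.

Youth dependency ratio: 36

0–14: 6 880 + 4 809 + 5 305 = 16 994
15–64: 6 087 + 4 532 + 4 906 + 4 107 + 6 087 + 5 181 + 3 961 + 4 304 + 4 010 + 4 368 = 47 543
65+: 6 443 + 3 192 = 9 635
Youth dependency ratio = 16 994 / 47 543 × 100 = 36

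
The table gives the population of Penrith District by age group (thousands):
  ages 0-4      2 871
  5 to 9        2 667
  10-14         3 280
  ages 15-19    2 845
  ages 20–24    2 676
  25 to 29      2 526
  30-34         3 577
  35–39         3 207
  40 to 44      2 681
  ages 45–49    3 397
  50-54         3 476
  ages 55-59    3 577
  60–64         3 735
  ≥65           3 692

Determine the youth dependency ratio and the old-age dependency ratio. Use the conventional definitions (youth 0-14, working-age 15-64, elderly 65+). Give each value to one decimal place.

Youth dependency ratio: 27.8
Old-age dependency ratio: 11.6

0–14: 2 871 + 2 667 + 3 280 = 8 818
15–64: 2 845 + 2 676 + 2 526 + 3 577 + 3 207 + 2 681 + 3 397 + 3 476 + 3 577 + 3 735 = 31 697
65+: 3 692
Youth dependency ratio = 8 818 / 31 697 × 100 = 27.8
Old-age dependency ratio = 3 692 / 31 697 × 100 = 11.6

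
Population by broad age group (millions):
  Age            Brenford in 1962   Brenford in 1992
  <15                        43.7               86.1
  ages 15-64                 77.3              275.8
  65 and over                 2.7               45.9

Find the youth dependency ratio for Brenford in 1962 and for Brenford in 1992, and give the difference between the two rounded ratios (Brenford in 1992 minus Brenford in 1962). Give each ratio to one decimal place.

Brenford in 1962: 56.5
Brenford in 1992: 31.2
Difference: -25.3

Brenford in 1962: 43.7 / 77.3 × 100 = 56.5
Brenford in 1992: 86.1 / 275.8 × 100 = 31.2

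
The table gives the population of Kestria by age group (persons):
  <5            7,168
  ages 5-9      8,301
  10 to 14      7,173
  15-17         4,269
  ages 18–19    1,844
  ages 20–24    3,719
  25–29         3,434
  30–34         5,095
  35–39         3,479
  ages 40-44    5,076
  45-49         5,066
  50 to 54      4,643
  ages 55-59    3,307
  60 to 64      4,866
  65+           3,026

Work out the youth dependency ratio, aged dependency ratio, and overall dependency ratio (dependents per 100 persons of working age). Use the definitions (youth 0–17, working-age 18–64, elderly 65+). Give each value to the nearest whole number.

0–17: 7,168 + 8,301 + 7,173 + 4,269 = 26,911
18–64: 1,844 + 3,719 + 3,434 + 5,095 + 3,479 + 5,076 + 5,066 + 4,643 + 3,307 + 4,866 = 40,529
65+: 3,026
Youth dependency ratio = 26,911 / 40,529 × 100 = 66
Old-age dependency ratio = 3,026 / 40,529 × 100 = 7
Total dependency ratio = (26,911 + 3,026) / 40,529 × 100 = 29,937 / 40,529 × 100 = 74

Youth dependency ratio: 66
Old-age dependency ratio: 7
Total dependency ratio: 74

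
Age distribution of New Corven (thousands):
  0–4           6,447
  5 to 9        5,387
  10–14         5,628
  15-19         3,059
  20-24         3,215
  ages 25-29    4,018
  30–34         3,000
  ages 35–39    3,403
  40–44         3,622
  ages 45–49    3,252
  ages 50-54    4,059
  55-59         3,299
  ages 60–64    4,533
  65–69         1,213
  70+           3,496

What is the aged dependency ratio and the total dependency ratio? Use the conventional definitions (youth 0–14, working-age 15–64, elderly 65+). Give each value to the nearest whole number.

0–14: 6,447 + 5,387 + 5,628 = 17,462
15–64: 3,059 + 3,215 + 4,018 + 3,000 + 3,403 + 3,622 + 3,252 + 4,059 + 3,299 + 4,533 = 35,460
65+: 1,213 + 3,496 = 4,709
Old-age dependency ratio = 4,709 / 35,460 × 100 = 13
Total dependency ratio = (17,462 + 4,709) / 35,460 × 100 = 22,171 / 35,460 × 100 = 63

Old-age dependency ratio: 13
Total dependency ratio: 63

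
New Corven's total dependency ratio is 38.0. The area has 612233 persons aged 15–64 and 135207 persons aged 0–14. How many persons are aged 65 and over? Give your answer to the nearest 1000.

Total dependency ratio = (youth + elderly) / working-age × 100
38.0 = (135207 + E) / 612233 × 100
⇒ 97000

Aged 65 and over: 97000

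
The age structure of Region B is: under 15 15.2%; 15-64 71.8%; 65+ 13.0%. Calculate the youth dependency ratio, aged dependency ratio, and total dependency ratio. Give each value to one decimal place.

Youth dependency ratio = 15.2 / 71.8 × 100 = 21.2
Old-age dependency ratio = 13.0 / 71.8 × 100 = 18.1
Total dependency ratio = (15.2 + 13.0) / 71.8 × 100 = 28.2 / 71.8 × 100 = 39.3

Youth dependency ratio: 21.2
Old-age dependency ratio: 18.1
Total dependency ratio: 39.3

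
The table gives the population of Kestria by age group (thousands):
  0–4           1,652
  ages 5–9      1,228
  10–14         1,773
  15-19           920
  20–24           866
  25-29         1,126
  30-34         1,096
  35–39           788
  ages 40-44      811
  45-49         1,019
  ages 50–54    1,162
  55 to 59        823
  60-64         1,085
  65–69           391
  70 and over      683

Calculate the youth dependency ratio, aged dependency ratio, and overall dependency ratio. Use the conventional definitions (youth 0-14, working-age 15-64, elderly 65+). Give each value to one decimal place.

0–14: 1,652 + 1,228 + 1,773 = 4,653
15–64: 920 + 866 + 1,126 + 1,096 + 788 + 811 + 1,019 + 1,162 + 823 + 1,085 = 9,696
65+: 391 + 683 = 1,074
Youth dependency ratio = 4,653 / 9,696 × 100 = 48.0
Old-age dependency ratio = 1,074 / 9,696 × 100 = 11.1
Total dependency ratio = (4,653 + 1,074) / 9,696 × 100 = 5,727 / 9,696 × 100 = 59.1

Youth dependency ratio: 48.0
Old-age dependency ratio: 11.1
Total dependency ratio: 59.1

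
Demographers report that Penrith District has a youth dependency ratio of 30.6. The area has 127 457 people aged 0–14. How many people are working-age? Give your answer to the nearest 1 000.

Youth dependency ratio = youth / working-age × 100
30.6 = 127 457 / W × 100
⇒ 417 000

Working-age: 417 000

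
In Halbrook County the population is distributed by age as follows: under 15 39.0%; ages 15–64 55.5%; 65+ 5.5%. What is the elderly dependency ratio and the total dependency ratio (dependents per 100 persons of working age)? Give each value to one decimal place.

Old-age dependency ratio: 9.9
Total dependency ratio: 80.2

Old-age dependency ratio = 5.5 / 55.5 × 100 = 9.9
Total dependency ratio = (39.0 + 5.5) / 55.5 × 100 = 44.5 / 55.5 × 100 = 80.2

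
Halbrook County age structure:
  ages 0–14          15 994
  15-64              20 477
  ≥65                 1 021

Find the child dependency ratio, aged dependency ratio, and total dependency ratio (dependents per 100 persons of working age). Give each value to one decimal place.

Youth dependency ratio: 78.1
Old-age dependency ratio: 5.0
Total dependency ratio: 83.1

Youth dependency ratio = 15 994 / 20 477 × 100 = 78.1
Old-age dependency ratio = 1 021 / 20 477 × 100 = 5.0
Total dependency ratio = (15 994 + 1 021) / 20 477 × 100 = 17 015 / 20 477 × 100 = 83.1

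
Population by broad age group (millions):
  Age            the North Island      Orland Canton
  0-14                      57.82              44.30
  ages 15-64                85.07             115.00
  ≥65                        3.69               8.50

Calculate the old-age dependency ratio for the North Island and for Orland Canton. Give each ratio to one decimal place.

the North Island: 3.69 / 85.07 × 100 = 4.3
Orland Canton: 8.50 / 115.00 × 100 = 7.4

the North Island: 4.3
Orland Canton: 7.4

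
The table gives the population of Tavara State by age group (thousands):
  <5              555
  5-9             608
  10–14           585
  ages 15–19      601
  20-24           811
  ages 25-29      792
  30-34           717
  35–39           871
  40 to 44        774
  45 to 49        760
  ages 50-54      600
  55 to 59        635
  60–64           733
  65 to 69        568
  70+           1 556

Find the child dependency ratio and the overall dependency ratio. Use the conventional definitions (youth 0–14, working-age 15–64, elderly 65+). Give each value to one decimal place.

Youth dependency ratio: 24.0
Total dependency ratio: 53.1

0–14: 555 + 608 + 585 = 1 748
15–64: 601 + 811 + 792 + 717 + 871 + 774 + 760 + 600 + 635 + 733 = 7 294
65+: 568 + 1 556 = 2 124
Youth dependency ratio = 1 748 / 7 294 × 100 = 24.0
Total dependency ratio = (1 748 + 2 124) / 7 294 × 100 = 3 872 / 7 294 × 100 = 53.1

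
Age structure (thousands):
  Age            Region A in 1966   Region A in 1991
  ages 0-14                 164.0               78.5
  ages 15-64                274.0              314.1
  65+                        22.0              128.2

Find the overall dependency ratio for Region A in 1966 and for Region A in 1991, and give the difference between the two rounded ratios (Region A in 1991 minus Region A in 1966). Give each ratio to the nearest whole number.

Region A in 1966: 68
Region A in 1991: 66
Difference: -2

Region A in 1966: (164.0 + 22.0) / 274.0 × 100 = 186.0 / 274.0 × 100 = 68
Region A in 1991: (78.5 + 128.2) / 314.1 × 100 = 206.7 / 314.1 × 100 = 66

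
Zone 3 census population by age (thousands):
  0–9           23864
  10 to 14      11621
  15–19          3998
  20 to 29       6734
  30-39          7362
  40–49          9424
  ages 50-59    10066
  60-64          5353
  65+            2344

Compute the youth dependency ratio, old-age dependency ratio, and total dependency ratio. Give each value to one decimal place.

0–14: 23864 + 11621 = 35485
15–64: 3998 + 6734 + 7362 + 9424 + 10066 + 5353 = 42937
65+: 2344
Youth dependency ratio = 35485 / 42937 × 100 = 82.6
Old-age dependency ratio = 2344 / 42937 × 100 = 5.5
Total dependency ratio = (35485 + 2344) / 42937 × 100 = 37829 / 42937 × 100 = 88.1

Youth dependency ratio: 82.6
Old-age dependency ratio: 5.5
Total dependency ratio: 88.1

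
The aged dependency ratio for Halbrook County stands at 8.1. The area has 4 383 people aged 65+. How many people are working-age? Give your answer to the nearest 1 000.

Working-age: 54 000

Old-age dependency ratio = elderly / working-age × 100
8.1 = 4 383 / W × 100
⇒ 54 000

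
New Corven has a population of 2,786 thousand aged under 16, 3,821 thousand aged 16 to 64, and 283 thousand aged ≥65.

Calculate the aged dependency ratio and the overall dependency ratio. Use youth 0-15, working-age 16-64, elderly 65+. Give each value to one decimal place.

Old-age dependency ratio = 283 / 3,821 × 100 = 7.4
Total dependency ratio = (2,786 + 283) / 3,821 × 100 = 3,069 / 3,821 × 100 = 80.3

Old-age dependency ratio: 7.4
Total dependency ratio: 80.3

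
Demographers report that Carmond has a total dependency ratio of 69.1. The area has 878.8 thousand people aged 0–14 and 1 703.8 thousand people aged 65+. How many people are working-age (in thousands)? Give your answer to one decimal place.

Working-age: 3 737.5

Total dependency ratio = (youth + elderly) / working-age × 100
69.1 = (878.8 + 1 703.8) / W × 100
⇒ 3 737.5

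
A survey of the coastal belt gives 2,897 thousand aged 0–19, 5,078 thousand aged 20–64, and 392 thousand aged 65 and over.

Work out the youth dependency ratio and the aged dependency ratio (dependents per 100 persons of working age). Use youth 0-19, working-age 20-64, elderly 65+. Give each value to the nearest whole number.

Youth dependency ratio = 2,897 / 5,078 × 100 = 57
Old-age dependency ratio = 392 / 5,078 × 100 = 8

Youth dependency ratio: 57
Old-age dependency ratio: 8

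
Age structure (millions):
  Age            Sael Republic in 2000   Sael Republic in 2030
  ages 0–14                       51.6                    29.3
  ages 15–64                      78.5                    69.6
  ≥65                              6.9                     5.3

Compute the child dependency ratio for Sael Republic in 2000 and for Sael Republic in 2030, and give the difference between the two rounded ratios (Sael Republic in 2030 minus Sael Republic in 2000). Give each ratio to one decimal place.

Sael Republic in 2000: 51.6 / 78.5 × 100 = 65.7
Sael Republic in 2030: 29.3 / 69.6 × 100 = 42.1

Sael Republic in 2000: 65.7
Sael Republic in 2030: 42.1
Difference: -23.6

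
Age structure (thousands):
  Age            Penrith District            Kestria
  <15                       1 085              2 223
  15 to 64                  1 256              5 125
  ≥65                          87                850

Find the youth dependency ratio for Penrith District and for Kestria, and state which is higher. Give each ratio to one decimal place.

Penrith District: 86.4
Kestria: 43.4
Higher: Penrith District

Penrith District: 1 085 / 1 256 × 100 = 86.4
Kestria: 2 223 / 5 125 × 100 = 43.4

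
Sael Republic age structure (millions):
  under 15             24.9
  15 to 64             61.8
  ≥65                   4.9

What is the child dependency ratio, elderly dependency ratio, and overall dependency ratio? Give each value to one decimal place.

Youth dependency ratio = 24.9 / 61.8 × 100 = 40.3
Old-age dependency ratio = 4.9 / 61.8 × 100 = 7.9
Total dependency ratio = (24.9 + 4.9) / 61.8 × 100 = 29.8 / 61.8 × 100 = 48.2

Youth dependency ratio: 40.3
Old-age dependency ratio: 7.9
Total dependency ratio: 48.2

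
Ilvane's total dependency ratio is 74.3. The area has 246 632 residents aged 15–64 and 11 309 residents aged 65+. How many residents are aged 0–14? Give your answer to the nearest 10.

Total dependency ratio = (youth + elderly) / working-age × 100
74.3 = (Y + 11 309) / 246 632 × 100
⇒ 171 940

Aged 0–14: 171 940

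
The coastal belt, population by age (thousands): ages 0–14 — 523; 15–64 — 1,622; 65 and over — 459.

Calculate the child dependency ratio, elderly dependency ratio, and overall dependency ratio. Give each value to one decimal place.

Youth dependency ratio = 523 / 1,622 × 100 = 32.2
Old-age dependency ratio = 459 / 1,622 × 100 = 28.3
Total dependency ratio = (523 + 459) / 1,622 × 100 = 982 / 1,622 × 100 = 60.5

Youth dependency ratio: 32.2
Old-age dependency ratio: 28.3
Total dependency ratio: 60.5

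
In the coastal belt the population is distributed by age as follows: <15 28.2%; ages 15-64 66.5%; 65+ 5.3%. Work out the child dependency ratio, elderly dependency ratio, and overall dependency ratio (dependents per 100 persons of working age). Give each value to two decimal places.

Youth dependency ratio: 42.41
Old-age dependency ratio: 7.97
Total dependency ratio: 50.38

Youth dependency ratio = 28.2 / 66.5 × 100 = 42.41
Old-age dependency ratio = 5.3 / 66.5 × 100 = 7.97
Total dependency ratio = (28.2 + 5.3) / 66.5 × 100 = 33.5 / 66.5 × 100 = 50.38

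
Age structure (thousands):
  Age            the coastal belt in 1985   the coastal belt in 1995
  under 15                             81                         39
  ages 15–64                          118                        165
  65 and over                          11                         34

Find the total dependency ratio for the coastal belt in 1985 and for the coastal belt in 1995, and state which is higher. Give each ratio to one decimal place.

the coastal belt in 1985: (81 + 11) / 118 × 100 = 92 / 118 × 100 = 78.0
the coastal belt in 1995: (39 + 34) / 165 × 100 = 73 / 165 × 100 = 44.2

the coastal belt in 1985: 78.0
the coastal belt in 1995: 44.2
Higher: the coastal belt in 1985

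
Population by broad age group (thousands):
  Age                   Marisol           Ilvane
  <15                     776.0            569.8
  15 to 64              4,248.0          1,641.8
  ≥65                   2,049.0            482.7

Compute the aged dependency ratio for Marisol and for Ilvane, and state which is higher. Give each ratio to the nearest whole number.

Marisol: 2,049.0 / 4,248.0 × 100 = 48
Ilvane: 482.7 / 1,641.8 × 100 = 29

Marisol: 48
Ilvane: 29
Higher: Marisol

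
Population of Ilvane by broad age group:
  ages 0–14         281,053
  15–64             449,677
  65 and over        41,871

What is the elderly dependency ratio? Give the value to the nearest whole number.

Old-age dependency ratio: 9

Old-age dependency ratio = 41,871 / 449,677 × 100 = 9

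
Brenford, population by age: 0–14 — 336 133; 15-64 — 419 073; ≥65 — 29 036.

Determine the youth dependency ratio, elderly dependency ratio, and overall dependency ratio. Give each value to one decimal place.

Youth dependency ratio: 80.2
Old-age dependency ratio: 6.9
Total dependency ratio: 87.1

Youth dependency ratio = 336 133 / 419 073 × 100 = 80.2
Old-age dependency ratio = 29 036 / 419 073 × 100 = 6.9
Total dependency ratio = (336 133 + 29 036) / 419 073 × 100 = 365 169 / 419 073 × 100 = 87.1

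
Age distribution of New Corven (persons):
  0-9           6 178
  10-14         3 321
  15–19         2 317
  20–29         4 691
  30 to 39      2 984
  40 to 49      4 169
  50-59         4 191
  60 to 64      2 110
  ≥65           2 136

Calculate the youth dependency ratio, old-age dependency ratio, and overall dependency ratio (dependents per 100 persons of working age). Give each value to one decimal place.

0–14: 6 178 + 3 321 = 9 499
15–64: 2 317 + 4 691 + 2 984 + 4 169 + 4 191 + 2 110 = 20 462
65+: 2 136
Youth dependency ratio = 9 499 / 20 462 × 100 = 46.4
Old-age dependency ratio = 2 136 / 20 462 × 100 = 10.4
Total dependency ratio = (9 499 + 2 136) / 20 462 × 100 = 11 635 / 20 462 × 100 = 56.9

Youth dependency ratio: 46.4
Old-age dependency ratio: 10.4
Total dependency ratio: 56.9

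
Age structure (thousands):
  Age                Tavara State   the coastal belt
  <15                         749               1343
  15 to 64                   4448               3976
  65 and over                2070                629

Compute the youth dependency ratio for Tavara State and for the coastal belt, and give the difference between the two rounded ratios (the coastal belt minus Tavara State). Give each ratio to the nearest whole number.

Tavara State: 749 / 4448 × 100 = 17
the coastal belt: 1343 / 3976 × 100 = 34

Tavara State: 17
the coastal belt: 34
Difference: +17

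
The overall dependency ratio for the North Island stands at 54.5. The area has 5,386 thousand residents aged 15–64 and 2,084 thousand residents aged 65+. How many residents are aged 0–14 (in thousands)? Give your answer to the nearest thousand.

Total dependency ratio = (youth + elderly) / working-age × 100
54.5 = (Y + 2,084) / 5,386 × 100
⇒ 851

Aged 0–14: 851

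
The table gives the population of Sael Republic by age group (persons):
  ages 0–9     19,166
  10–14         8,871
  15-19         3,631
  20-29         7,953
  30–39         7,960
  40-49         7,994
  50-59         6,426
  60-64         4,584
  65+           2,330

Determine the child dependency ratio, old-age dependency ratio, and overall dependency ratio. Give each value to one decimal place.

Youth dependency ratio: 72.7
Old-age dependency ratio: 6.0
Total dependency ratio: 78.8

0–14: 19,166 + 8,871 = 28,037
15–64: 3,631 + 7,953 + 7,960 + 7,994 + 6,426 + 4,584 = 38,548
65+: 2,330
Youth dependency ratio = 28,037 / 38,548 × 100 = 72.7
Old-age dependency ratio = 2,330 / 38,548 × 100 = 6.0
Total dependency ratio = (28,037 + 2,330) / 38,548 × 100 = 30,367 / 38,548 × 100 = 78.8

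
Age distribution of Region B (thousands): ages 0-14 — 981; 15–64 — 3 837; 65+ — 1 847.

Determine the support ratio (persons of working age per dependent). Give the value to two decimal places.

Support ratio: 1.36

Support ratio = 3 837 / (981 + 1 847) = 3 837 / 2 828 = 1.36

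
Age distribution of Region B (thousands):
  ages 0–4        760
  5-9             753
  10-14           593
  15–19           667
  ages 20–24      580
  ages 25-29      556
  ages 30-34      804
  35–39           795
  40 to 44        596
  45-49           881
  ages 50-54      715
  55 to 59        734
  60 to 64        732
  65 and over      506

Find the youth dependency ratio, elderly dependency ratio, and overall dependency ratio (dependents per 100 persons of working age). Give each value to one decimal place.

0–14: 760 + 753 + 593 = 2,106
15–64: 667 + 580 + 556 + 804 + 795 + 596 + 881 + 715 + 734 + 732 = 7,060
65+: 506
Youth dependency ratio = 2,106 / 7,060 × 100 = 29.8
Old-age dependency ratio = 506 / 7,060 × 100 = 7.2
Total dependency ratio = (2,106 + 506) / 7,060 × 100 = 2,612 / 7,060 × 100 = 37.0

Youth dependency ratio: 29.8
Old-age dependency ratio: 7.2
Total dependency ratio: 37.0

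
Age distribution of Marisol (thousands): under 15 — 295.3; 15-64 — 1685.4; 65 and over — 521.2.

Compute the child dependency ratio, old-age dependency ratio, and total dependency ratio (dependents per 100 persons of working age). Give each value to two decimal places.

Youth dependency ratio: 17.52
Old-age dependency ratio: 30.92
Total dependency ratio: 48.45

Youth dependency ratio = 295.3 / 1685.4 × 100 = 17.52
Old-age dependency ratio = 521.2 / 1685.4 × 100 = 30.92
Total dependency ratio = (295.3 + 521.2) / 1685.4 × 100 = 816.5 / 1685.4 × 100 = 48.45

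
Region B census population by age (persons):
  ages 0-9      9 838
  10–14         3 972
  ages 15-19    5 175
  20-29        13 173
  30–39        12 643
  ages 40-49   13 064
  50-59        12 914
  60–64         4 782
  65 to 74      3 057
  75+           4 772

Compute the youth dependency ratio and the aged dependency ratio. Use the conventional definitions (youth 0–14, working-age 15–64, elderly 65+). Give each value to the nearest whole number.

Youth dependency ratio: 22
Old-age dependency ratio: 13

0–14: 9 838 + 3 972 = 13 810
15–64: 5 175 + 13 173 + 12 643 + 13 064 + 12 914 + 4 782 = 61 751
65+: 3 057 + 4 772 = 7 829
Youth dependency ratio = 13 810 / 61 751 × 100 = 22
Old-age dependency ratio = 7 829 / 61 751 × 100 = 13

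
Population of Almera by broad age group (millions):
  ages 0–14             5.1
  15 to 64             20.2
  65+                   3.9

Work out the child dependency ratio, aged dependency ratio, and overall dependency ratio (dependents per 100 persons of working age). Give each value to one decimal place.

Youth dependency ratio: 25.2
Old-age dependency ratio: 19.3
Total dependency ratio: 44.6

Youth dependency ratio = 5.1 / 20.2 × 100 = 25.2
Old-age dependency ratio = 3.9 / 20.2 × 100 = 19.3
Total dependency ratio = (5.1 + 3.9) / 20.2 × 100 = 9.0 / 20.2 × 100 = 44.6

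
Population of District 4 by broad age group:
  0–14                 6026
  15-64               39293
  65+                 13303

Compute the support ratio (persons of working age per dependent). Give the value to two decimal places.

Support ratio = 39293 / (6026 + 13303) = 39293 / 19329 = 2.03

Support ratio: 2.03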